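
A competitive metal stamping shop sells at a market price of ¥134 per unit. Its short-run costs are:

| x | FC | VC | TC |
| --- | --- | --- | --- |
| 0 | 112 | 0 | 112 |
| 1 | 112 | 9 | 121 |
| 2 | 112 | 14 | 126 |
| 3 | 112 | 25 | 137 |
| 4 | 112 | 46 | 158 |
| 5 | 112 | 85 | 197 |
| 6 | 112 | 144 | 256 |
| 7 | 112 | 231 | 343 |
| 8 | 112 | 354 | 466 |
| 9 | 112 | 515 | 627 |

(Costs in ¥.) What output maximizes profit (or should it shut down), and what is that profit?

Tabulate TR − TC: x=0: -112; x=1: 13; x=2: 142; x=3: 265; x=4: 378; x=5: 473; x=6: 548; x=7: 595; x=8: 606; x=9: 579.
Profit is maximized at x = 8. AVC there is 354/8 = ¥44.25 ≤ P, so producing beats shutting down (which would give -¥112).

x = 8; profit = ¥606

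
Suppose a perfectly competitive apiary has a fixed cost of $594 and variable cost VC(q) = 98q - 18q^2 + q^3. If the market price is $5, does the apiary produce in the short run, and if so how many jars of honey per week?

Shut down

Strip out fixed cost: VC = 98q - 18q^2 + q^3. Then AVC = 98 - 18q + q^2 and MC = 98 - 36q + 3q^2.
AVC hits its minimum where MC = AVC, at q = 9, giving min AVC = 98 - 18·9 + 9^2 = $17.
Since P = $5 < min AVC = $17, price fails to cover variable cost at any output.
Best response: produce nothing and absorb the $594 fixed cost.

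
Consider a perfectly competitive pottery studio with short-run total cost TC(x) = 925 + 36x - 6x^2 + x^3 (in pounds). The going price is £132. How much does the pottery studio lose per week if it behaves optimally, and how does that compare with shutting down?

AVC = 36 - 6x + x^2 has its minimum £27 at x = 3; price £132 clears that bar, so the firm operates.
MC = 36 - 12x + 3x^2. Setting P = MC and taking the root on the rising branch gives x* = 8.
TR = 132·8 = 1056. TC = 925 + 416 = 1341. Profit = 1056 − 1341 = -£285.
Shutting down would mean losing the fixed cost of £925, so operating at a loss of £285 is better by £640.

Profit = -£285 at x = 8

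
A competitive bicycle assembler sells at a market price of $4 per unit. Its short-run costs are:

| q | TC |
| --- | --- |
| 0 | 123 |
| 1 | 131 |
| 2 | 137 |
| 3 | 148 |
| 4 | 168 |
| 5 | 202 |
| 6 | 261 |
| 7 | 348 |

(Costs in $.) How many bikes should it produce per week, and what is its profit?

q = 0 (shut down); profit = -$123

Compute π = P·q − TC at each output: q=0: -123; q=1: -127; q=2: -129; q=3: -136; q=4: -152; q=5: -182; q=6: -237; q=7: -320.
Profit is highest at q = 0. Equivalently, the lowest AVC in the table is 14/2 ≈ $7 at q = 2, and P = $4 falls below it — price never covers variable cost, so the firm shuts down and loses only its fixed cost.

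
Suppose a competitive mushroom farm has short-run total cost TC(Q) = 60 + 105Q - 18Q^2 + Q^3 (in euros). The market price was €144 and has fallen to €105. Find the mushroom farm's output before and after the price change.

Output falls from 13 to 12

MC = 105 - 36Q + 3Q^2; the shutdown threshold is min AVC = €24 (at Q = 9).
With P = €144 above the shutdown price, P = MC gives Q = 13.
At P = €105 ≥ min AVC, set P = MC: Q = 12. The firm stays open but cuts output.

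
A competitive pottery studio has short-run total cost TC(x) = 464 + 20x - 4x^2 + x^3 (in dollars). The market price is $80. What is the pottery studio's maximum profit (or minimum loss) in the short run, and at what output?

AVC = 20 - 4x + x^2 has its minimum $16 at x = 2; price $80 clears that bar, so the firm operates.
MC = 20 - 8x + 3x^2. Setting P = MC and taking the root on the rising branch gives x* = 6.
TR = 80·6 = 480. TC = 464 + 192 = 656. Profit = 480 − 656 = -$176.
By producing, the firm covers all variable cost plus $288 of fixed cost; shutting down would lose the full $464.

Profit = -$176 at x = 6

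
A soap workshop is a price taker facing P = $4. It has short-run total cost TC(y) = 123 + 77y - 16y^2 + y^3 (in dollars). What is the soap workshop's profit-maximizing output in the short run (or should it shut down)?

From TC, MC = TC'(y) = 77 - 32y + 3y^2 and AVC = VC/y = 77 - 16y + y^2.
AVC hits its minimum where MC = AVC, at y = 8, giving min AVC = 77 - 16·8 + 8^2 = $13.
With P < min AVC ($4 < $13), every unit sold adds to the loss.
The firm minimizes its loss by shutting down and losing only its fixed cost of $123.

Shut down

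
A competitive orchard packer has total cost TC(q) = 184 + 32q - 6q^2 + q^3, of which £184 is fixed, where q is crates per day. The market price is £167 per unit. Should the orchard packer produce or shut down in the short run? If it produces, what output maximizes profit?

Produce at q = 9

Strip out fixed cost: VC = 32q - 6q^2 + q^3. Then AVC = 32 - 6q + q^2 and MC = 32 - 12q + 3q^2.
AVC is minimized where dAVC/dq = -6 + 2q = 0, at q = 3; min AVC = 32 - 6·3 + 3^2 = £23.
Since P = £167 ≥ min AVC = £23, price covers variable cost and the firm should produce.
Solving P = MC: -135 - 12q + 3q^2 = 0 ⇒ q = -5 or 9. On the upward-sloping branch, q* = 9.
Check: AVC at q = 9 is £59 ≤ P, so revenue covers variable cost.
Profit = P·q − TC = 167·9 − 715 = £788.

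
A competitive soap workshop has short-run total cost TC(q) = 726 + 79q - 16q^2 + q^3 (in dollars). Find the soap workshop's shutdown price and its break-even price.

AVC = 79 - 16q + q^2; minimized at q = 8, giving min AVC = $15. That is the shutdown price.
ATC = 726/q + 79 - 16q + q^2. Setting dATC/dq = −726/q^2 − 16 + 2q = 0 gives q = 11 (since 2·11^3 − 16·11^2 = 726).
min ATC = 726/11 + 79 − 16·11 + 11^2 = $90. That is the break-even price.
Between these two prices the firm operates at a loss; above $90 it earns a profit.

Shutdown price = $15; break-even price = $90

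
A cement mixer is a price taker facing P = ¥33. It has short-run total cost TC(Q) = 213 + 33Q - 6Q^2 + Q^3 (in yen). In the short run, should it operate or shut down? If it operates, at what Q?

Variable cost is VC = 33Q - 6Q^2 + Q^3, so AVC = VC/Q = 33 - 6Q + Q^2 and MC = dTC/dQ = 33 - 12Q + 3Q^2.
The AVC parabola has its vertex at Q = 6/2 = 3, where AVC = 33 - 6·3 + 3^2 = ¥24.
P = ¥33 exceeds min AVC = ¥24, so the firm stays open.
P = MC gives -12Q + 3Q^2 = 0, with roots 0 and 4. Take the larger (rising MC): Q* = 4.
Check: AVC at Q = 4 is ¥25 ≤ P, so revenue covers variable cost.
Profit = P·Q − TC = 33·4 − 313 = -¥181, a loss, but smaller than the ¥213 fixed cost the firm would lose by shutting down.

Produce at Q = 4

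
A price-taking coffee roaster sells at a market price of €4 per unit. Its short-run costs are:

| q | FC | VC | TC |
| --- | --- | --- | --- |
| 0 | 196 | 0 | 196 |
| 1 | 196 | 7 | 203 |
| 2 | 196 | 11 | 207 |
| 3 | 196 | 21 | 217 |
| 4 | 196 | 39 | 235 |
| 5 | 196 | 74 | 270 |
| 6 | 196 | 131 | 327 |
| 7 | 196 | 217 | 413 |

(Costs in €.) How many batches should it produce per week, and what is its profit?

q = 0 (shut down); profit = -€196

Compute π = P·q − TC at each output: q=0: -196; q=1: -199; q=2: -199; q=3: -205; q=4: -219; q=5: -250; q=6: -303; q=7: -385.
Profit is highest at q = 0. Equivalently, the lowest AVC in the table is 11/2 ≈ €5.50 at q = 2, and P = €4 falls below it — price never covers variable cost, so the firm shuts down and loses only its fixed cost.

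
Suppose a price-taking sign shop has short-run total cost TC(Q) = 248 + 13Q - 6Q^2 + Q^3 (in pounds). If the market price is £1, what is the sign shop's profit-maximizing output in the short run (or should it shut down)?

Shut down

Variable cost is VC = 13Q - 6Q^2 + Q^3, so AVC = VC/Q = 13 - 6Q + Q^2 and MC = dTC/dQ = 13 - 12Q + 3Q^2.
AVC hits its minimum where MC = AVC, at Q = 3, giving min AVC = 13 - 6·3 + 3^2 = £4.
Since P = £1 < min AVC = £4, price fails to cover variable cost at any output.
The firm minimizes its loss by shutting down and losing only its fixed cost of £248.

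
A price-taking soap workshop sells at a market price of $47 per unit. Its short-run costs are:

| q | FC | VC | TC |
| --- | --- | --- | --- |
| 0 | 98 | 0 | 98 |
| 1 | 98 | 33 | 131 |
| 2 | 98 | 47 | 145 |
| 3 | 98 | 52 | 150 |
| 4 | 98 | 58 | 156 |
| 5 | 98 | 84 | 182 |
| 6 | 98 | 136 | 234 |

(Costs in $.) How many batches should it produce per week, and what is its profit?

Profit at each row (π = 47q − TC): q=0: -98; q=1: -84; q=2: -51; q=3: -9; q=4: 32; q=5: 53; q=6: 48.
Profit is maximized at q = 5. AVC there is 84/5 = $16.80 ≤ P, so producing beats shutting down (which would give -$98).

q = 5; profit = $53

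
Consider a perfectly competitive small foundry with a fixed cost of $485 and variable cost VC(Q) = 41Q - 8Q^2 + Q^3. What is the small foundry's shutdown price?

The shutdown price is the minimum of AVC. VC = 41Q - 8Q^2 + Q^3, so AVC = 41 - 8Q + Q^2.
At the minimum of AVC, MC = AVC. MC = 41 - 16Q + 3Q^2; setting MC = AVC gives 2Q^2 - 8Q = 0, so Q = 4. min AVC = 25.
The firm shuts down for any P below $25.

$25 per unit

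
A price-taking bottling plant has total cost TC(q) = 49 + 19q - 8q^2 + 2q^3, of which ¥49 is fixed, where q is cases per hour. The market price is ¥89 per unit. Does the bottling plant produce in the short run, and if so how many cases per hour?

From TC, MC = TC'(q) = 19 - 16q + 6q^2 and AVC = VC/q = 19 - 8q + 2q^2.
The AVC parabola has its vertex at q = 8/4 = 2, where AVC = 19 - 8·2 + 2·2^2 = ¥11.
Since P = ¥89 ≥ min AVC = ¥11, price covers variable cost and the firm should produce.
Set P = MC: 89 = 19 - 16q + 6q^2 → -70 - 16q + 6q^2 = 0. The roots are q = -7/3 and q = 5; the profit-maximizing output is on the rising part of MC, so q* = 5.
Check: AVC at q = 5 is ¥29 ≤ P, so revenue covers variable cost.
Profit = P·q − TC = 89·5 − 194 = ¥251.

Produce at q = 5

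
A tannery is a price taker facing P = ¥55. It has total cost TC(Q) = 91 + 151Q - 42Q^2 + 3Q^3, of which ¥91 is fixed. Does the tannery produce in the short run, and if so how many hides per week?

Strip out fixed cost: VC = 151Q - 42Q^2 + 3Q^3. Then AVC = 151 - 42Q + 3Q^2 and MC = 151 - 84Q + 9Q^2.
The AVC parabola has its vertex at Q = 42/6 = 7, where AVC = 151 - 42·7 + 3·7^2 = ¥4.
Because ¥55 ≥ ¥4, revenue can cover variable cost; the firm operates.
Set P = MC: 55 = 151 - 84Q + 9Q^2 → 96 - 84Q + 9Q^2 = 0. The roots are Q = 4/3 and Q = 8; the profit-maximizing output is on the rising part of MC, so Q* = 8.
Check: AVC at Q = 8 is ¥7 ≤ P, so revenue covers variable cost.
Profit = P·Q − TC = 55·8 − 147 = ¥293.

Produce at Q = 8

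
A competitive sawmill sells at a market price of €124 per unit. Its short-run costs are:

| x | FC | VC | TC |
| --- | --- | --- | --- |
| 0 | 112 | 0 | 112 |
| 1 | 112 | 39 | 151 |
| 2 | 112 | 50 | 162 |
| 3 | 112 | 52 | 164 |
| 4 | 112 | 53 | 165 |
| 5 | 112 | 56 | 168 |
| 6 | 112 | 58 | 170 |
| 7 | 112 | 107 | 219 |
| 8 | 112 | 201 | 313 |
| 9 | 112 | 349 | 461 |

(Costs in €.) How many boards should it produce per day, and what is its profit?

Tabulate TR − TC: x=0: -112; x=1: -27; x=2: 86; x=3: 208; x=4: 331; x=5: 452; x=6: 574; x=7: 649; x=8: 679; x=9: 655.
Profit is maximized at x = 8. AVC there is 201/8 = €25.12 ≤ P, so producing beats shutting down (which would give -€112).

x = 8; profit = €679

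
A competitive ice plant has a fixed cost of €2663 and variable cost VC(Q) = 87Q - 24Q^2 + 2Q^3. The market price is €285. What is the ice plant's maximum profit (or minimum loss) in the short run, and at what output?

AVC = 87 - 24Q + 2Q^2; min AVC = €15 at Q = 6. Since P = €285 ≥ min AVC, the firm produces.
With MC = 87 - 48Q + 6Q^2, P = MC on the upward-sloping part at Q* = 11.
TR = 285·11 = 3135. TC = 2663 + 715 = 3378. Profit = 3135 − 3378 = -€243.
By producing, the firm covers all variable cost plus €2420 of fixed cost; shutting down would lose the full €2663.

Profit = -€243 at Q = 11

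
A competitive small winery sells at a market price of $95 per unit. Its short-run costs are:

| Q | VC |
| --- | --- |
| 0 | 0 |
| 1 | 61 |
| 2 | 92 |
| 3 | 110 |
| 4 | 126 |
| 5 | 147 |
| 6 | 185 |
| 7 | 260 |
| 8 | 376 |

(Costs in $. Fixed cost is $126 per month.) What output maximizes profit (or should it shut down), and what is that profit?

Compute π = P·Q − TC at each output: Q=0: -126; Q=1: -92; Q=2: -28; Q=3: 49; Q=4: 128; Q=5: 202; Q=6: 259; Q=7: 279; Q=8: 258.
Profit is maximized at Q = 7. AVC there is 260/7 = $37.14 ≤ P, so producing beats shutting down (which would give -$126).

Q = 7; profit = $279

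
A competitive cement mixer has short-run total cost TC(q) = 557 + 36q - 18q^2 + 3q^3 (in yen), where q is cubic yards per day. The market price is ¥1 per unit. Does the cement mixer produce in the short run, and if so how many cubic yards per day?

Shut down

From TC, MC = TC'(q) = 36 - 36q + 9q^2 and AVC = VC/q = 36 - 18q + 3q^2.
The AVC parabola has its vertex at q = 18/6 = 3, where AVC = 36 - 18·3 + 3·3^2 = ¥9.
P = ¥1 lies below min AVC = ¥9; no output level covers variable cost.
Shutting down limits the loss to fixed cost, ¥557.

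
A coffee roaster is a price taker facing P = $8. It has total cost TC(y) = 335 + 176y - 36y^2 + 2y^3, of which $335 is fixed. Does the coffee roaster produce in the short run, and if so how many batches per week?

Strip out fixed cost: VC = 176y - 36y^2 + 2y^3. Then AVC = 176 - 36y + 2y^2 and MC = 176 - 72y + 6y^2.
The AVC parabola has its vertex at y = 36/4 = 9, where AVC = 176 - 36·9 + 2·9^2 = $14.
P = $8 lies below min AVC = $14; no output level covers variable cost.
The firm minimizes its loss by shutting down and losing only its fixed cost of $335.

Shut down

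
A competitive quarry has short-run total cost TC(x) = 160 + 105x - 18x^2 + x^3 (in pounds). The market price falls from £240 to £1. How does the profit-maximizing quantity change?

Output falls from 15 to 0 (the firm shuts down)

MC = 105 - 36x + 3x^2; the shutdown threshold is min AVC = £24 (at x = 9).
With P = £240 above the shutdown price, P = MC gives x = 15.
At P = £1 < min AVC = £24, price no longer covers variable cost at any output, so the firm shuts down: x = 0.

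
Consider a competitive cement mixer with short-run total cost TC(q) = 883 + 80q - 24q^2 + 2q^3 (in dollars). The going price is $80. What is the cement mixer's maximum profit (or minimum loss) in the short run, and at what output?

AVC = 80 - 24q + 2q^2 has its minimum $8 at q = 6; price $80 clears that bar, so the firm operates.
With MC = 80 - 48q + 6q^2, P = MC on the upward-sloping part at q* = 8.
TR = 80·8 = 640. TC = 883 + 128 = 1011. Profit = 640 − 1011 = -$371.
That loss of $371 beats the $883 the firm would lose by shutting down; producing recovers $512 of fixed cost.

Profit = -$371 at q = 8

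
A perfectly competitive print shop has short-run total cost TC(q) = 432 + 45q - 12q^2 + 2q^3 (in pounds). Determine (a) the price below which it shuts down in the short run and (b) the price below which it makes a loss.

AVC = 45 - 12q + 2q^2; minimized at q = 3, giving min AVC = £27. That is the shutdown price.
ATC = 432/q + 45 - 12q + 2q^2. Setting dATC/dq = −432/q^2 − 12 + 4q = 0 gives q = 6 (since 4·6^3 − 12·6^2 = 432).
min ATC = 432/6 + 45 − 12·6 + 2·6^2 = £117. That is the break-even price.
For £27 ≤ P < £117 the firm produces at a loss; below £27 it shuts down.

Shutdown price = £27; break-even price = £117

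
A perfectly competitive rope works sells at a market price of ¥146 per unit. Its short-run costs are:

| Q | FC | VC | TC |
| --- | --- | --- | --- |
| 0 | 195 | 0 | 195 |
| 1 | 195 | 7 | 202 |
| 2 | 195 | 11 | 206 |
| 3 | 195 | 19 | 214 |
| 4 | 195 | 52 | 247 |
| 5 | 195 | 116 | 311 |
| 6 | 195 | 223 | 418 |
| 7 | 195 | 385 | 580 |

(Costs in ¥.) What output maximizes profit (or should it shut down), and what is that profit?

Tabulate TR − TC: Q=0: -195; Q=1: -56; Q=2: 86; Q=3: 224; Q=4: 337; Q=5: 419; Q=6: 458; Q=7: 442.
Profit is maximized at Q = 6. AVC there is 223/6 = ¥37.17 ≤ P, so producing beats shutting down (which would give -¥195).

Q = 6; profit = ¥458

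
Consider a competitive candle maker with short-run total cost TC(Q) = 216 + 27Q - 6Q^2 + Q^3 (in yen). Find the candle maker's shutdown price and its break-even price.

Shutdown price = ¥18; break-even price = ¥63

AVC = 27 - 6Q + Q^2; minimized at Q = 3, giving min AVC = ¥18. That is the shutdown price.
ATC = 216/Q + 27 - 6Q + Q^2. Setting dATC/dQ = −216/Q^2 − 6 + 2Q = 0 gives Q = 6 (since 2·6^3 − 6·6^2 = 216).
min ATC = 216/6 + 27 − 6·6 + 6^2 = ¥63. That is the break-even price.
For ¥18 ≤ P < ¥63 the firm produces at a loss; below ¥18 it shuts down.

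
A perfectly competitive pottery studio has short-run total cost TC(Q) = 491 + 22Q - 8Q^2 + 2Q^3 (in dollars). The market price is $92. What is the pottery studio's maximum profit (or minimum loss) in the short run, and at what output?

Profit = -$191 at Q = 5

AVC = 22 - 8Q + 2Q^2; min AVC = $14 at Q = 2. Since P = $92 ≥ min AVC, the firm produces.
With MC = 22 - 16Q + 6Q^2, P = MC on the upward-sloping part at Q* = 5.
TR = 92·5 = 460. TC = 491 + 160 = 651. Profit = 460 − 651 = -$191.
That loss of $191 beats the $491 the firm would lose by shutting down; producing recovers $300 of fixed cost.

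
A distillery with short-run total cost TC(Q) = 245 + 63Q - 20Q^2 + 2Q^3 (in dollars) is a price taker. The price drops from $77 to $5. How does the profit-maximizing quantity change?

MC = 63 - 40Q + 6Q^2; the shutdown threshold is min AVC = $13 (at Q = 5).
With P = $77 above the shutdown price, P = MC gives Q = 7.
At P = $5 < min AVC = $13, price no longer covers variable cost at any output, so the firm shuts down: Q = 0.

Output falls from 7 to 0 (the firm shuts down)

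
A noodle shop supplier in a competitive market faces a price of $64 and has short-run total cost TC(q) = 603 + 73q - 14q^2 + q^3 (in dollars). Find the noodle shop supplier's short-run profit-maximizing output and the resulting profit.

AVC = 73 - 14q + q^2 has its minimum $24 at q = 7; price $64 clears that bar, so the firm operates.
With MC = 73 - 28q + 3q^2, P = MC on the upward-sloping part at q* = 9.
TR = 64·9 = 576. TC = 603 + 252 = 855. Profit = 576 − 855 = -$279.
That loss of $279 beats the $603 the firm would lose by shutting down; producing recovers $324 of fixed cost.

Profit = -$279 at q = 9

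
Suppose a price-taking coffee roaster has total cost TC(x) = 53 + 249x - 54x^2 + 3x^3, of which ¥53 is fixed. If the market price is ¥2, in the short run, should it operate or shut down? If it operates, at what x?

Strip out fixed cost: VC = 249x - 54x^2 + 3x^3. Then AVC = 249 - 54x + 3x^2 and MC = 249 - 108x + 9x^2.
AVC is minimized where dAVC/dx = -54 + 6x = 0, at x = 9; min AVC = 249 - 54·9 + 3·9^2 = ¥6.
P = ¥2 lies below min AVC = ¥6; no output level covers variable cost.
The firm minimizes its loss by shutting down and losing only its fixed cost of ¥53.

Shut down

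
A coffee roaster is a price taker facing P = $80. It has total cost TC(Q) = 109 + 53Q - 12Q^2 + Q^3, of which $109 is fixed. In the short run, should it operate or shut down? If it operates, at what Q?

From TC, MC = TC'(Q) = 53 - 24Q + 3Q^2 and AVC = VC/Q = 53 - 12Q + Q^2.
AVC is minimized where dAVC/dQ = -12 + 2Q = 0, at Q = 6; min AVC = 53 - 12·6 + 6^2 = $17.
Because $80 ≥ $17, revenue can cover variable cost; the firm operates.
P = MC gives -27 - 24Q + 3Q^2 = 0, with roots -1 and 9. Take the larger (rising MC): Q* = 9.
Check: AVC at Q = 9 is $26 ≤ P, so revenue covers variable cost.
Profit = P·Q − TC = 80·9 − 343 = $377.

Produce at Q = 9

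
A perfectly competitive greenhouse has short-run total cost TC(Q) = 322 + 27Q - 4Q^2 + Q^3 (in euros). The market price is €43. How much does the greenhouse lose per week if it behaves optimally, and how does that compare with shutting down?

Profit = -€258 at Q = 4

AVC = 27 - 4Q + Q^2; min AVC = €23 at Q = 2. Since P = €43 ≥ min AVC, the firm produces.
MC = 27 - 8Q + 3Q^2. Setting P = MC and taking the root on the rising branch gives Q* = 4.
TR = 43·4 = 172. TC = 322 + 108 = 430. Profit = 172 − 430 = -€258.
By producing, the firm covers all variable cost plus €64 of fixed cost; shutting down would lose the full €322.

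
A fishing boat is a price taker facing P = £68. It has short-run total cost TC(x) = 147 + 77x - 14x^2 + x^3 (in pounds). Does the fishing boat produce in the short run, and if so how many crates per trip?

Produce at x = 9

Strip out fixed cost: VC = 77x - 14x^2 + x^3. Then AVC = 77 - 14x + x^2 and MC = 77 - 28x + 3x^2.
AVC hits its minimum where MC = AVC, at x = 7, giving min AVC = 77 - 14·7 + 7^2 = £28.
Since P = £68 ≥ min AVC = £28, price covers variable cost and the firm should produce.
P = MC gives 9 - 28x + 3x^2 = 0, with roots 1/3 and 9. Take the larger (rising MC): x* = 9.
Check: AVC at x = 9 is £32 ≤ P, so revenue covers variable cost.
Profit = P·x − TC = 68·9 − 435 = £177.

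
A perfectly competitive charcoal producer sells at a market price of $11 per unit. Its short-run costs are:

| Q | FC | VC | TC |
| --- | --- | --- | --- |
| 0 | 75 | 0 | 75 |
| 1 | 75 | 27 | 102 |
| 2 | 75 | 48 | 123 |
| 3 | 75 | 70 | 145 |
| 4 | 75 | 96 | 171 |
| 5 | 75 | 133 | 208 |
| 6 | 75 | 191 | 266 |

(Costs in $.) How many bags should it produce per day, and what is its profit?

Q = 0 (shut down); profit = -$75

Profit at each row (π = 11Q − TC): Q=0: -75; Q=1: -91; Q=2: -101; Q=3: -112; Q=4: -127; Q=5: -153; Q=6: -200.
Profit is highest at Q = 0. Equivalently, the lowest AVC in the table is 70/3 ≈ $23.33 at Q = 3, and P = $11 falls below it — price never covers variable cost, so the firm shuts down and loses only its fixed cost.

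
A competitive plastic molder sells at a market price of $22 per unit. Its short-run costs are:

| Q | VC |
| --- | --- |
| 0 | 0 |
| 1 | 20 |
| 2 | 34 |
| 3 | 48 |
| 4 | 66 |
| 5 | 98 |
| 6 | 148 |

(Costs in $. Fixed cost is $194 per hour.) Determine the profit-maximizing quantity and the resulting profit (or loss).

Q = 4; profit = -$172

Compute π = P·Q − TC at each output: Q=0: -194; Q=1: -192; Q=2: -184; Q=3: -176; Q=4: -172; Q=5: -182; Q=6: -210.
Profit is maximized at Q = 4. AVC there is 66/4 = $16.50 ≤ P, so producing beats shutting down (which would give -$194).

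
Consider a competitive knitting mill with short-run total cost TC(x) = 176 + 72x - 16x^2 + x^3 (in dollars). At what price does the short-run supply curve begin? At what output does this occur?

$8 per unit, at x = 8

The shutdown price is the minimum of AVC. VC = 72x - 16x^2 + x^3, so AVC = 72 - 16x + x^2.
At the minimum of AVC, MC = AVC. MC = 72 - 32x + 3x^2; setting MC = AVC gives 2x^2 - 16x = 0, so x = 8. min AVC = 8.
The firm shuts down for any P below $8.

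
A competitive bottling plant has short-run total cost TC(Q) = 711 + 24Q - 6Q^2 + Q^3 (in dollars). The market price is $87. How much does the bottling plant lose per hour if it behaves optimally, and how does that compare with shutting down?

Profit = -$319 at Q = 7

AVC = 24 - 6Q + Q^2; min AVC = $15 at Q = 3. Since P = $87 ≥ min AVC, the firm produces.
With MC = 24 - 12Q + 3Q^2, P = MC on the upward-sloping part at Q* = 7.
TR = 87·7 = 609. TC = 711 + 217 = 928. Profit = 609 − 928 = -$319.
Shutting down would mean losing the fixed cost of $711, so operating at a loss of $319 is better by $392.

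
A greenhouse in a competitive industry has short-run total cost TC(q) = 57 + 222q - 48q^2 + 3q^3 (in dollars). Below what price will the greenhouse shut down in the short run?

$30 per unit

Short-run supply begins at min AVC. From VC = 222q - 48q^2 + 3q^3, AVC = 222 - 48q + 3q^2.
At the minimum of AVC, MC = AVC. MC = 222 - 96q + 9q^2; setting MC = AVC gives 6q^2 - 48q = 0, so q = 8. min AVC = 30.
The firm shuts down for any P below $30.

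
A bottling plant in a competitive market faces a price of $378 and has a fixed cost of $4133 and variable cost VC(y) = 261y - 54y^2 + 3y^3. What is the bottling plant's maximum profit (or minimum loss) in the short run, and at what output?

AVC = 261 - 54y + 3y^2; min AVC = $18 at y = 9. Since P = $378 ≥ min AVC, the firm produces.
With MC = 261 - 108y + 9y^2, P = MC on the upward-sloping part at y* = 13.
TR = 378·13 = 4914. TC = 4133 + 858 = 4991. Profit = 4914 − 4991 = -$77.
That loss of $77 beats the $4133 the firm would lose by shutting down; producing recovers $4056 of fixed cost.

Profit = -$77 at y = 13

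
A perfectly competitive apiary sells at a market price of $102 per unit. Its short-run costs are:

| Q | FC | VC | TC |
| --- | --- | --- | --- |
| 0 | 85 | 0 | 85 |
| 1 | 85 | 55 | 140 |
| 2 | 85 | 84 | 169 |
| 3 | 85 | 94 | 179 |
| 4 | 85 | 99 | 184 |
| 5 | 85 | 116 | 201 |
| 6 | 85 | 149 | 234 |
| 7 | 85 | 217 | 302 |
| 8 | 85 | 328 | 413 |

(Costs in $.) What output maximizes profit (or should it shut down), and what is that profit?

Tabulate TR − TC: Q=0: -85; Q=1: -38; Q=2: 35; Q=3: 127; Q=4: 224; Q=5: 309; Q=6: 378; Q=7: 412; Q=8: 403.
Profit is maximized at Q = 7. AVC there is 217/7 = $31 ≤ P, so producing beats shutting down (which would give -$85).

Q = 7; profit = $412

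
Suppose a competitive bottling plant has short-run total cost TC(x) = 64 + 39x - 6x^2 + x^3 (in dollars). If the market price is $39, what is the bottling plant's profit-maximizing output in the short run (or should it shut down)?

Produce at x = 4

From TC, MC = TC'(x) = 39 - 12x + 3x^2 and AVC = VC/x = 39 - 6x + x^2.
The AVC parabola has its vertex at x = 6/2 = 3, where AVC = 39 - 6·3 + 3^2 = $30.
Since P = $39 ≥ min AVC = $30, price covers variable cost and the firm should produce.
P = MC gives -12x + 3x^2 = 0, with roots 0 and 4. Take the larger (rising MC): x* = 4.
Check: AVC at x = 4 is $31 ≤ P, so revenue covers variable cost.
Profit = P·x − TC = 39·4 − 188 = -$32, a loss, but smaller than the $64 fixed cost the firm would lose by shutting down.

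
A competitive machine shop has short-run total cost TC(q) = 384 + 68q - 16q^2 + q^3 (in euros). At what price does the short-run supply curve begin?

€4 per unit

Short-run supply begins at min AVC. From VC = 68q - 16q^2 + q^3, AVC = 68 - 16q + q^2.
dAVC/dq = -16 + 2q = 0 gives q = 8. min AVC = 68 - 16·8 + 8^2 = 4.
The firm shuts down for any P below €4.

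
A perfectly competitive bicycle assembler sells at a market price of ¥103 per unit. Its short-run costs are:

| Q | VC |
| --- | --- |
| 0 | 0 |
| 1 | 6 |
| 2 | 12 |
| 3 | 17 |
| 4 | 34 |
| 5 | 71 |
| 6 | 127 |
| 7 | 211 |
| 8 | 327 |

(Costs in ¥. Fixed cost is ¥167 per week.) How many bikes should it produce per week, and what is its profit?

Tabulate TR − TC: Q=0: -167; Q=1: -70; Q=2: 27; Q=3: 125; Q=4: 211; Q=5: 277; Q=6: 324; Q=7: 343; Q=8: 330.
Profit is maximized at Q = 7. AVC there is 211/7 = ¥30.14 ≤ P, so producing beats shutting down (which would give -¥167).

Q = 7; profit = ¥343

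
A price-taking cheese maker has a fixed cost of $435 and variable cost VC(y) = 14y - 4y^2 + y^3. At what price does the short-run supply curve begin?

$10 per unit

The shutdown price is the minimum of AVC. VC = 14y - 4y^2 + y^3, so AVC = 14 - 4y + y^2.
At the minimum of AVC, MC = AVC. MC = 14 - 8y + 3y^2; setting MC = AVC gives 2y^2 - 4y = 0, so y = 2. min AVC = 10.
For P < $10 the firm produces nothing.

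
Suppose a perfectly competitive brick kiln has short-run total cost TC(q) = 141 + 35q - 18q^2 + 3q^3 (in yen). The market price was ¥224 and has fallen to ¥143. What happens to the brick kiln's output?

Output falls from 7 to 6

MC = 35 - 36q + 9q^2; the shutdown threshold is min AVC = ¥8 (at q = 3).
With P = ¥224 above the shutdown price, P = MC gives q = 7.
At P = ¥143 ≥ min AVC, set P = MC: q = 6. The firm stays open but cuts output.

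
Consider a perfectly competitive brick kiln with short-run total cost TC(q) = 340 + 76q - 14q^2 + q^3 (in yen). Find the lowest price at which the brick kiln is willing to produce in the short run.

¥27 per unit

The shutdown price is the minimum of AVC. VC = 76q - 14q^2 + q^3, so AVC = 76 - 14q + q^2.
At the minimum of AVC, MC = AVC. MC = 76 - 28q + 3q^2; setting MC = AVC gives 2q^2 - 14q = 0, so q = 7. min AVC = 27.
The firm shuts down for any P below ¥27.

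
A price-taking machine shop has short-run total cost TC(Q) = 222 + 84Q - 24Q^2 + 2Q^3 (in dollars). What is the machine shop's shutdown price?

Short-run supply begins at min AVC. From VC = 84Q - 24Q^2 + 2Q^3, AVC = 84 - 24Q + 2Q^2.
dAVC/dQ = -24 + 4Q = 0 gives Q = 6. min AVC = 84 - 24·6 + 2·6^2 = 12.
The firm shuts down for any P below $12.

$12 per unit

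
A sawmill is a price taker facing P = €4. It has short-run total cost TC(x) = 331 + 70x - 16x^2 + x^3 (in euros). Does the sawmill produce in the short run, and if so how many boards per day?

From TC, MC = TC'(x) = 70 - 32x + 3x^2 and AVC = VC/x = 70 - 16x + x^2.
AVC hits its minimum where MC = AVC, at x = 8, giving min AVC = 70 - 16·8 + 8^2 = €6.
With P < min AVC (€4 < €6), every unit sold adds to the loss.
Best response: produce nothing and absorb the €331 fixed cost.

Shut down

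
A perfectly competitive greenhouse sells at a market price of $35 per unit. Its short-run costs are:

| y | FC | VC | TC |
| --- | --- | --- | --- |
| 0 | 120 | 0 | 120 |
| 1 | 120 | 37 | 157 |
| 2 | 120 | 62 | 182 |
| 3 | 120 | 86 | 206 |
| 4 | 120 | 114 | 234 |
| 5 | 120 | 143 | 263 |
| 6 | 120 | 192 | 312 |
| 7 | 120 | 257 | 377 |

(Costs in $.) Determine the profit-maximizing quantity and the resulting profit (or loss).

y = 5; profit = -$88

Tabulate TR − TC: y=0: -120; y=1: -122; y=2: -112; y=3: -101; y=4: -94; y=5: -88; y=6: -102; y=7: -132.
Profit is maximized at y = 5. AVC there is 143/5 = $28.60 ≤ P, so producing beats shutting down (which would give -$120).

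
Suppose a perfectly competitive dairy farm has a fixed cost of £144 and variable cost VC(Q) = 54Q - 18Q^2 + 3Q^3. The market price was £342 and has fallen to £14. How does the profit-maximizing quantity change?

Output falls from 8 to 0 (the firm shuts down)

MC = 54 - 36Q + 9Q^2; the shutdown threshold is min AVC = £27 (at Q = 3).
At P = £342 ≥ min AVC, set P = MC on the rising branch: Q = 8.
At P = £14 < min AVC = £27, price no longer covers variable cost at any output, so the firm shuts down: Q = 0.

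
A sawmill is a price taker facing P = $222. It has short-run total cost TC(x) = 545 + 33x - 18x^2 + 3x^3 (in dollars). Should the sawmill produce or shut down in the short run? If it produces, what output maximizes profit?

Strip out fixed cost: VC = 33x - 18x^2 + 3x^3. Then AVC = 33 - 18x + 3x^2 and MC = 33 - 36x + 9x^2.
AVC hits its minimum where MC = AVC, at x = 3, giving min AVC = 33 - 18·3 + 3·3^2 = $6.
Because $222 ≥ $6, revenue can cover variable cost; the firm operates.
Solving P = MC: -189 - 36x + 9x^2 = 0 ⇒ x = -3 or 7. On the upward-sloping branch, x* = 7.
Check: AVC at x = 7 is $54 ≤ P, so revenue covers variable cost.
Profit = P·x − TC = 222·7 − 923 = $631.

Produce at x = 7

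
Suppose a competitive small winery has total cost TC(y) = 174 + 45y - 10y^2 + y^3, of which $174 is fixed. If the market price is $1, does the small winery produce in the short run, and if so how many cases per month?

Variable cost is VC = 45y - 10y^2 + y^3, so AVC = VC/y = 45 - 10y + y^2 and MC = dTC/dy = 45 - 20y + 3y^2.
The AVC parabola has its vertex at y = 10/2 = 5, where AVC = 45 - 10·5 + 5^2 = $20.
With P < min AVC ($1 < $20), every unit sold adds to the loss.
Shutting down limits the loss to fixed cost, $174.

Shut down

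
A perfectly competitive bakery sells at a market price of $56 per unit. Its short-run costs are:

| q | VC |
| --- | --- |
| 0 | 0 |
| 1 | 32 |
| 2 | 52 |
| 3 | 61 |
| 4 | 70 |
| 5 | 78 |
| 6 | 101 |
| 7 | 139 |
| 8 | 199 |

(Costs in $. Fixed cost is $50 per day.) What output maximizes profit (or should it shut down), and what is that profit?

q = 7; profit = $203

Tabulate TR − TC: q=0: -50; q=1: -26; q=2: 10; q=3: 57; q=4: 104; q=5: 152; q=6: 185; q=7: 203; q=8: 199.
Profit is maximized at q = 7. AVC there is 139/7 = $19.86 ≤ P, so producing beats shutting down (which would give -$50).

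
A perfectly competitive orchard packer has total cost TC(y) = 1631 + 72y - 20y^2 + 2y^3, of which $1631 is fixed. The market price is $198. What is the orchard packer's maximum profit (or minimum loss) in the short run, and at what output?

AVC = 72 - 20y + 2y^2; min AVC = $22 at y = 5. Since P = $198 ≥ min AVC, the firm produces.
With MC = 72 - 40y + 6y^2, P = MC on the upward-sloping part at y* = 9.
TR = 198·9 = 1782. TC = 1631 + 486 = 2117. Profit = 1782 − 2117 = -$335.
Shutting down would mean losing the fixed cost of $1631, so operating at a loss of $335 is better by $1296.

Profit = -$335 at y = 9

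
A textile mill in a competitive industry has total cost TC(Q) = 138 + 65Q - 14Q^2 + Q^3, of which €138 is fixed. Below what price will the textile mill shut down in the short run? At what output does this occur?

The shutdown price is the minimum of AVC. VC = 65Q - 14Q^2 + Q^3, so AVC = 65 - 14Q + Q^2.
At the minimum of AVC, MC = AVC. MC = 65 - 28Q + 3Q^2; setting MC = AVC gives 2Q^2 - 14Q = 0, so Q = 7. min AVC = 16.
For P < €16 the firm produces nothing.

€16 per unit, at Q = 7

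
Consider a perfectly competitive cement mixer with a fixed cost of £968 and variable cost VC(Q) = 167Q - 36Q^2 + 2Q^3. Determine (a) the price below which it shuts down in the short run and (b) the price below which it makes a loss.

Shutdown price = £5; break-even price = £101

Shutdown price = min AVC. AVC = 167 - 36Q + 2Q^2, with vertex at Q = 9 and minimum £5.
ATC = 968/Q + 167 - 36Q + 2Q^2. Setting dATC/dQ = −968/Q^2 − 36 + 4Q = 0 gives Q = 11 (since 4·11^3 − 36·11^2 = 968).
min ATC = 968/11 + 167 − 36·11 + 2·11^2 = £101. That is the break-even price.
Between these two prices the firm operates at a loss; above £101 it earns a profit.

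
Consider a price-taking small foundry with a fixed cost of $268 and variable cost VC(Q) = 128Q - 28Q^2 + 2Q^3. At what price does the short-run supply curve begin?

The firm shuts down when price falls below the minimum of average variable cost. AVC = VC/Q = 128 - 28Q + 2Q^2.
dAVC/dQ = -28 + 4Q = 0 gives Q = 7. min AVC = 128 - 28·7 + 2·7^2 = 30.
So the shutdown price is $30.

$30 per unit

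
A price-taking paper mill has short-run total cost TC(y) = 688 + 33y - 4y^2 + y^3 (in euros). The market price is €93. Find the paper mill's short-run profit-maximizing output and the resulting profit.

Profit = -€400 at y = 6

AVC = 33 - 4y + y^2; min AVC = €29 at y = 2. Since P = €93 ≥ min AVC, the firm produces.
MC = 33 - 8y + 3y^2. Setting P = MC and taking the root on the rising branch gives y* = 6.
TR = 93·6 = 558. TC = 688 + 270 = 958. Profit = 558 − 958 = -€400.
By producing, the firm covers all variable cost plus €288 of fixed cost; shutting down would lose the full €688.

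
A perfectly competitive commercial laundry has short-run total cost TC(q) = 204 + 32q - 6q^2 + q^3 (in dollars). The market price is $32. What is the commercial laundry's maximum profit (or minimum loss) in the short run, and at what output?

AVC = 32 - 6q + q^2; min AVC = $23 at q = 3. Since P = $32 ≥ min AVC, the firm produces.
With MC = 32 - 12q + 3q^2, P = MC on the upward-sloping part at q* = 4.
TR = 32·4 = 128. TC = 204 + 96 = 300. Profit = 128 − 300 = -$172.
Shutting down would mean losing the fixed cost of $204, so operating at a loss of $172 is better by $32.

Profit = -$172 at q = 4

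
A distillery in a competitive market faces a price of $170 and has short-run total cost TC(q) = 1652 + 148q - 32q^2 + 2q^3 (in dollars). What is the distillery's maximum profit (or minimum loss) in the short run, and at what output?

AVC = 148 - 32q + 2q^2; min AVC = $20 at q = 8. Since P = $170 ≥ min AVC, the firm produces.
MC = 148 - 64q + 6q^2. Setting P = MC and taking the root on the rising branch gives q* = 11.
TR = 170·11 = 1870. TC = 1652 + 418 = 2070. Profit = 1870 − 2070 = -$200.
Shutting down would mean losing the fixed cost of $1652, so operating at a loss of $200 is better by $1452.

Profit = -$200 at q = 11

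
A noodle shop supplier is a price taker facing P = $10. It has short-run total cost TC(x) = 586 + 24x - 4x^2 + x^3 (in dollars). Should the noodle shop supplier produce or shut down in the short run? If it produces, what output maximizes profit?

Variable cost is VC = 24x - 4x^2 + x^3, so AVC = VC/x = 24 - 4x + x^2 and MC = dTC/dx = 24 - 8x + 3x^2.
AVC is minimized where dAVC/dx = -4 + 2x = 0, at x = 2; min AVC = 24 - 4·2 + 2^2 = $20.
P = $10 lies below min AVC = $20; no output level covers variable cost.
The firm minimizes its loss by shutting down and losing only its fixed cost of $586.

Shut down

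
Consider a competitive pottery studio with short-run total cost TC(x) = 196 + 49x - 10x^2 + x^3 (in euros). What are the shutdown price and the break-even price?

Shutdown price = €24; break-even price = €56

AVC = 49 - 10x + x^2; minimized at x = 5, giving min AVC = €24. That is the shutdown price.
ATC = 196/x + 49 - 10x + x^2. Setting dATC/dx = −196/x^2 − 10 + 2x = 0 gives x = 7 (since 2·7^3 − 10·7^2 = 196).
min ATC = 196/7 + 49 − 10·7 + 7^2 = €56. That is the break-even price.
Between these two prices the firm operates at a loss; above €56 it earns a profit.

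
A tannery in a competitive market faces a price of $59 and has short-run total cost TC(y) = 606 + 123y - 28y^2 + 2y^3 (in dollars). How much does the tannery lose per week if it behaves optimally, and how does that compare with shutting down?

Profit = -$350 at y = 8

AVC = 123 - 28y + 2y^2 has its minimum $25 at y = 7; price $59 clears that bar, so the firm operates.
MC = 123 - 56y + 6y^2. Setting P = MC and taking the root on the rising branch gives y* = 8.
TR = 59·8 = 472. TC = 606 + 216 = 822. Profit = 472 − 822 = -$350.
That loss of $350 beats the $606 the firm would lose by shutting down; producing recovers $256 of fixed cost.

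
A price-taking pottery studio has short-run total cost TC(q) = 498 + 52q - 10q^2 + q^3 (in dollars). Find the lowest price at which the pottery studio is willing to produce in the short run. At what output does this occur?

$27 per unit, at q = 5

Short-run supply begins at min AVC. From VC = 52q - 10q^2 + q^3, AVC = 52 - 10q + q^2.
At the minimum of AVC, MC = AVC. MC = 52 - 20q + 3q^2; setting MC = AVC gives 2q^2 - 10q = 0, so q = 5. min AVC = 27.
For P < $27 the firm produces nothing.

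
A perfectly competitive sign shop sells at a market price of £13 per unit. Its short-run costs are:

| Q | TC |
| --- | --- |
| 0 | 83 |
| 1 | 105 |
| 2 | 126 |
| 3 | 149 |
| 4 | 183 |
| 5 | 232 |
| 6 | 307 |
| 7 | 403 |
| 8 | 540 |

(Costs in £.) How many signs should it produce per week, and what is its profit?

Profit at each row (π = 13Q − TC): Q=0: -83; Q=1: -92; Q=2: -100; Q=3: -110; Q=4: -131; Q=5: -167; Q=6: -229; Q=7: -312; Q=8: -436.
Profit is highest at Q = 0. Equivalently, the lowest AVC in the table is 43/2 ≈ £21.50 at Q = 2, and P = £13 falls below it — price never covers variable cost, so the firm shuts down and loses only its fixed cost.

Q = 0 (shut down); profit = -£83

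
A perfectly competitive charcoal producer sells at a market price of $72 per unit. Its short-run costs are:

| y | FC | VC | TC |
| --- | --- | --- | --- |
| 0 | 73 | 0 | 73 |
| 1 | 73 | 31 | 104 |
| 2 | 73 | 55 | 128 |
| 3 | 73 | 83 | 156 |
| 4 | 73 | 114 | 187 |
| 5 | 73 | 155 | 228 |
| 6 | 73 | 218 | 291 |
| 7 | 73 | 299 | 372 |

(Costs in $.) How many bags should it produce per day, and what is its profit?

y = 6; profit = $141

Profit at each row (π = 72y − TC): y=0: -73; y=1: -32; y=2: 16; y=3: 60; y=4: 101; y=5: 132; y=6: 141; y=7: 132.
Profit is maximized at y = 6. AVC there is 218/6 = $36.33 ≤ P, so producing beats shutting down (which would give -$73).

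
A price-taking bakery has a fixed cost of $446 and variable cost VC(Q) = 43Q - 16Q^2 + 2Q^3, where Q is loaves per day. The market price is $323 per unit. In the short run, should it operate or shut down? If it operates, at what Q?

Produce at Q = 10

Variable cost is VC = 43Q - 16Q^2 + 2Q^3, so AVC = VC/Q = 43 - 16Q + 2Q^2 and MC = dTC/dQ = 43 - 32Q + 6Q^2.
AVC hits its minimum where MC = AVC, at Q = 4, giving min AVC = 43 - 16·4 + 2·4^2 = $11.
P = $323 exceeds min AVC = $11, so the firm stays open.
P = MC gives -280 - 32Q + 6Q^2 = 0, with roots -14/3 and 10. Take the larger (rising MC): Q* = 10.
Check: AVC at Q = 10 is $83 ≤ P, so revenue covers variable cost.
Profit = P·Q − TC = 323·10 − 1276 = $1954.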